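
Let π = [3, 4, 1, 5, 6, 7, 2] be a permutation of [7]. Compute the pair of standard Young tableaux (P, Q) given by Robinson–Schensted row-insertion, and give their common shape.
P = [1, 2, 5, 6, 7] / [3, 4];  Q = [1, 2, 4, 5, 6] / [3, 7];  common shape = (5, 2)

Row-insert the values π_1, π_2, … into P one at a time, bumping the leftmost entry strictly greater than the inserted value down to the next row. The recording tableau Q records, in position (i, j), the step at which that cell was added to P.
  Insert 3 (step 1): P = [3];  Q = [1]
  Insert 4 (step 2): P = [3, 4];  Q = [1, 2]
  Insert 1 (step 3): P = [1, 4] / [3];  Q = [1, 2] / [3]
  Insert 5 (step 4): P = [1, 4, 5] / [3];  Q = [1, 2, 4] / [3]
  Insert 6 (step 5): P = [1, 4, 5, 6] / [3];  Q = [1, 2, 4, 5] / [3]
  Insert 7 (step 6): P = [1, 4, 5, 6, 7] / [3];  Q = [1, 2, 4, 5, 6] / [3]
  Insert 2 (step 7): P = [1, 2, 5, 6, 7] / [3, 4];  Q = [1, 2, 4, 5, 6] / [3, 7]
Final shape: (5, 2).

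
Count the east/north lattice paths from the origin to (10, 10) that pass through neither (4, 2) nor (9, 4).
Number of paths = 136911

Inclusion–exclusion. Total paths: C(20, 10) = 184756. Through P₁: C(6, 4)·C(14, 6) = 45045. Through P₂: C(13, 9)·C(7, 1) = 5005. Since P₁ is strictly southwest of P₂, a monotone path through both must visit P₁ then P₂; paths through both = C(6, 4)·C(7, 5)·C(7, 1) = 2205. Avoid both = 184756 − 45045 − 5005 + 2205 = 136911.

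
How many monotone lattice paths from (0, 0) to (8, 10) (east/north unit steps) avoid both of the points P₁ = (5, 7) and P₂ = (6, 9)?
Number of paths = 20031

Inclusion–exclusion. Total paths: C(18, 8) = 43758. Through P₁: C(12, 5)·C(6, 3) = 15840. Through P₂: C(15, 6)·C(3, 2) = 15015. Since P₁ is strictly southwest of P₂, a monotone path through both must visit P₁ then P₂; paths through both = C(12, 5)·C(3, 1)·C(3, 2) = 7128. Avoid both = 43758 − 15840 − 15015 + 7128 = 20031.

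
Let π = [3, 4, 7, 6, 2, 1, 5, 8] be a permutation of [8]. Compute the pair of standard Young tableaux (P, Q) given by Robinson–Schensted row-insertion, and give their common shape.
P = [1, 4, 5, 8] / [2, 6] / [3] / [7];  Q = [1, 2, 3, 8] / [4, 7] / [5] / [6];  common shape = (4, 2, 1, 1)

Row-insert the values π_1, π_2, … into P one at a time, bumping the leftmost entry strictly greater than the inserted value down to the next row. The recording tableau Q records, in position (i, j), the step at which that cell was added to P.
  Insert 3 (step 1): P = [3];  Q = [1]
  Insert 4 (step 2): P = [3, 4];  Q = [1, 2]
  Insert 7 (step 3): P = [3, 4, 7];  Q = [1, 2, 3]
  Insert 6 (step 4): P = [3, 4, 6] / [7];  Q = [1, 2, 3] / [4]
  Insert 2 (step 5): P = [2, 4, 6] / [3] / [7];  Q = [1, 2, 3] / [4] / [5]
  Insert 1 (step 6): P = [1, 4, 6] / [2] / [3] / [7];  Q = [1, 2, 3] / [4] / [5] / [6]
  Insert 5 (step 7): P = [1, 4, 5] / [2, 6] / [3] / [7];  Q = [1, 2, 3] / [4, 7] / [5] / [6]
  Insert 8 (step 8): P = [1, 4, 5, 8] / [2, 6] / [3] / [7];  Q = [1, 2, 3, 8] / [4, 7] / [5] / [6]
Final shape: (4, 2, 1, 1).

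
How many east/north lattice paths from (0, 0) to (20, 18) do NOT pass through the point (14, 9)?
Number of paths = 29487964660

Total paths from (0, 0) to (20, 18): C(38, 20) = 33578000610. Paths through (14, 9): (paths (0, 0) → (14, 9)) × (paths (14, 9) → (20, 18)) = C(23, 14) · C(15, 6) = 817190 · 5005 = 4090035950. Avoidance count = 33578000610 − 4090035950 = 29487964660.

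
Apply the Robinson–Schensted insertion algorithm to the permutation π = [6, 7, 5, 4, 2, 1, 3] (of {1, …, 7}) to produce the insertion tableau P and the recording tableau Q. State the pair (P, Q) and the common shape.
P = [1, 3] / [2, 7] / [4] / [5] / [6];  Q = [1, 2] / [3, 7] / [4] / [5] / [6];  common shape = (2, 2, 1, 1, 1)

Row-insert the values π_1, π_2, … into P one at a time, bumping the leftmost entry strictly greater than the inserted value down to the next row. The recording tableau Q records, in position (i, j), the step at which that cell was added to P.
  Insert 6 (step 1): P = [6];  Q = [1]
  Insert 7 (step 2): P = [6, 7];  Q = [1, 2]
  Insert 5 (step 3): P = [5, 7] / [6];  Q = [1, 2] / [3]
  Insert 4 (step 4): P = [4, 7] / [5] / [6];  Q = [1, 2] / [3] / [4]
  Insert 2 (step 5): P = [2, 7] / [4] / [5] / [6];  Q = [1, 2] / [3] / [4] / [5]
  Insert 1 (step 6): P = [1, 7] / [2] / [4] / [5] / [6];  Q = [1, 2] / [3] / [4] / [5] / [6]
  Insert 3 (step 7): P = [1, 3] / [2, 7] / [4] / [5] / [6];  Q = [1, 2] / [3, 7] / [4] / [5] / [6]
Final shape: (2, 2, 1, 1, 1).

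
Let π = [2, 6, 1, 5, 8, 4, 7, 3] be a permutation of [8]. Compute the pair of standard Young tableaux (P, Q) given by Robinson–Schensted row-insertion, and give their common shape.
P = [1, 3, 7] / [2, 4, 8] / [5] / [6];  Q = [1, 2, 5] / [3, 4, 7] / [6] / [8];  common shape = (3, 3, 1, 1)

Row-insert the values π_1, π_2, … into P one at a time, bumping the leftmost entry strictly greater than the inserted value down to the next row. The recording tableau Q records, in position (i, j), the step at which that cell was added to P.
  Insert 2 (step 1): P = [2];  Q = [1]
  Insert 6 (step 2): P = [2, 6];  Q = [1, 2]
  Insert 1 (step 3): P = [1, 6] / [2];  Q = [1, 2] / [3]
  Insert 5 (step 4): P = [1, 5] / [2, 6];  Q = [1, 2] / [3, 4]
  Insert 8 (step 5): P = [1, 5, 8] / [2, 6];  Q = [1, 2, 5] / [3, 4]
  Insert 4 (step 6): P = [1, 4, 8] / [2, 5] / [6];  Q = [1, 2, 5] / [3, 4] / [6]
  Insert 7 (step 7): P = [1, 4, 7] / [2, 5, 8] / [6];  Q = [1, 2, 5] / [3, 4, 7] / [6]
  Insert 3 (step 8): P = [1, 3, 7] / [2, 4, 8] / [5] / [6];  Q = [1, 2, 5] / [3, 4, 7] / [6] / [8]
Final shape: (3, 3, 1, 1).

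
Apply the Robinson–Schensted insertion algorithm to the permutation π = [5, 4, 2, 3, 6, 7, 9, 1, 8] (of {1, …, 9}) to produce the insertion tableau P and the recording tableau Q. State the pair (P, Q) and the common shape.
P = [1, 3, 6, 7, 8] / [2, 9] / [4] / [5];  Q = [1, 4, 5, 6, 7] / [2, 9] / [3] / [8];  common shape = (5, 2, 1, 1)

Row-insert the values π_1, π_2, … into P one at a time, bumping the leftmost entry strictly greater than the inserted value down to the next row. The recording tableau Q records, in position (i, j), the step at which that cell was added to P.
  Insert 5 (step 1): P = [5];  Q = [1]
  Insert 4 (step 2): P = [4] / [5];  Q = [1] / [2]
  Insert 2 (step 3): P = [2] / [4] / [5];  Q = [1] / [2] / [3]
  Insert 3 (step 4): P = [2, 3] / [4] / [5];  Q = [1, 4] / [2] / [3]
  Insert 6 (step 5): P = [2, 3, 6] / [4] / [5];  Q = [1, 4, 5] / [2] / [3]
  Insert 7 (step 6): P = [2, 3, 6, 7] / [4] / [5];  Q = [1, 4, 5, 6] / [2] / [3]
  Insert 9 (step 7): P = [2, 3, 6, 7, 9] / [4] / [5];  Q = [1, 4, 5, 6, 7] / [2] / [3]
  Insert 1 (step 8): P = [1, 3, 6, 7, 9] / [2] / [4] / [5];  Q = [1, 4, 5, 6, 7] / [2] / [3] / [8]
  Insert 8 (step 9): P = [1, 3, 6, 7, 8] / [2, 9] / [4] / [5];  Q = [1, 4, 5, 6, 7] / [2, 9] / [3] / [8]
Final shape: (5, 2, 1, 1).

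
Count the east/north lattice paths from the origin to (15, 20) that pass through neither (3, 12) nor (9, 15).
Number of paths = 2604217602

Inclusion–exclusion. Total paths: C(35, 15) = 3247943160. Through P₁: C(15, 3)·C(20, 12) = 57316350. Through P₂: C(24, 9)·C(11, 6) = 604066848. Since P₁ is strictly southwest of P₂, a monotone path through both must visit P₁ then P₂; paths through both = C(15, 3)·C(9, 6)·C(11, 6) = 17657640. Avoid both = 3247943160 − 57316350 − 604066848 + 17657640 = 2604217602.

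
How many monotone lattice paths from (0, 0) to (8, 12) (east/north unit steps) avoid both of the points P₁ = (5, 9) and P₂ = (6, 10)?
Number of paths = 61906

Inclusion–exclusion. Total paths: C(20, 8) = 125970. Through P₁: C(14, 5)·C(6, 3) = 40040. Through P₂: C(16, 6)·C(4, 2) = 48048. Since P₁ is strictly southwest of P₂, a monotone path through both must visit P₁ then P₂; paths through both = C(14, 5)·C(2, 1)·C(4, 2) = 24024. Avoid both = 125970 − 40040 − 48048 + 24024 = 61906.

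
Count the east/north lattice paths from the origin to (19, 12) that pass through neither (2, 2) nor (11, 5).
Number of paths = 70888935

Inclusion–exclusion. Total paths: C(31, 19) = 141120525. Through P₁: C(4, 2)·C(27, 17) = 50617710. Through P₂: C(16, 11)·C(15, 8) = 28108080. Since P₁ is strictly southwest of P₂, a monotone path through both must visit P₁ then P₂; paths through both = C(4, 2)·C(12, 9)·C(15, 8) = 8494200. Avoid both = 141120525 − 50617710 − 28108080 + 8494200 = 70888935.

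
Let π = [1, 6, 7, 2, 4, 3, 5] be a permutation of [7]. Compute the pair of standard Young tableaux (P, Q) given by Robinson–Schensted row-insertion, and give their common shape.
P = [1, 2, 3, 5] / [4, 7] / [6];  Q = [1, 2, 3, 7] / [4, 5] / [6];  common shape = (4, 2, 1)

Row-insert the values π_1, π_2, … into P one at a time, bumping the leftmost entry strictly greater than the inserted value down to the next row. The recording tableau Q records, in position (i, j), the step at which that cell was added to P.
  Insert 1 (step 1): P = [1];  Q = [1]
  Insert 6 (step 2): P = [1, 6];  Q = [1, 2]
  Insert 7 (step 3): P = [1, 6, 7];  Q = [1, 2, 3]
  Insert 2 (step 4): P = [1, 2, 7] / [6];  Q = [1, 2, 3] / [4]
  Insert 4 (step 5): P = [1, 2, 4] / [6, 7];  Q = [1, 2, 3] / [4, 5]
  Insert 3 (step 6): P = [1, 2, 3] / [4, 7] / [6];  Q = [1, 2, 3] / [4, 5] / [6]
  Insert 5 (step 7): P = [1, 2, 3, 5] / [4, 7] / [6];  Q = [1, 2, 3, 7] / [4, 5] / [6]
Final shape: (4, 2, 1).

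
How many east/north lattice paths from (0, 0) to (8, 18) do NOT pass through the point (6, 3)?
Number of paths = 1550851

Total paths from (0, 0) to (8, 18): C(26, 8) = 1562275. Paths through (6, 3): (paths (0, 0) → (6, 3)) × (paths (6, 3) → (8, 18)) = C(9, 6) · C(17, 2) = 84 · 136 = 11424. Avoidance count = 1562275 − 11424 = 1550851.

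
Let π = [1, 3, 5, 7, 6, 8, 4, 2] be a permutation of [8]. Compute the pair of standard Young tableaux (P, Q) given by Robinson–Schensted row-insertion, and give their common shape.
P = [1, 2, 4, 6, 8] / [3] / [5] / [7];  Q = [1, 2, 3, 4, 6] / [5] / [7] / [8];  common shape = (5, 1, 1, 1)

Row-insert the values π_1, π_2, … into P one at a time, bumping the leftmost entry strictly greater than the inserted value down to the next row. The recording tableau Q records, in position (i, j), the step at which that cell was added to P.
  Insert 1 (step 1): P = [1];  Q = [1]
  Insert 3 (step 2): P = [1, 3];  Q = [1, 2]
  Insert 5 (step 3): P = [1, 3, 5];  Q = [1, 2, 3]
  Insert 7 (step 4): P = [1, 3, 5, 7];  Q = [1, 2, 3, 4]
  Insert 6 (step 5): P = [1, 3, 5, 6] / [7];  Q = [1, 2, 3, 4] / [5]
  Insert 8 (step 6): P = [1, 3, 5, 6, 8] / [7];  Q = [1, 2, 3, 4, 6] / [5]
  Insert 4 (step 7): P = [1, 3, 4, 6, 8] / [5] / [7];  Q = [1, 2, 3, 4, 6] / [5] / [7]
  Insert 2 (step 8): P = [1, 2, 4, 6, 8] / [3] / [5] / [7];  Q = [1, 2, 3, 4, 6] / [5] / [7] / [8]
Final shape: (5, 1, 1, 1).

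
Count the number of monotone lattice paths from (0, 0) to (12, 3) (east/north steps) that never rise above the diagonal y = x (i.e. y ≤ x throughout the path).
Number of paths = 350

By the reflection principle (André's argument), the number of monotone paths to (12, 3) with n ≤ m that never go above y = x is C(15, 12) − C(15, 13) = 455 − 105 = 350.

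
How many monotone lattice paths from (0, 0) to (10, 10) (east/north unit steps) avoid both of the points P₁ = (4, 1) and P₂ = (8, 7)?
Number of paths = 105881

Inclusion–exclusion. Total paths: C(20, 10) = 184756. Through P₁: C(5, 4)·C(15, 6) = 25025. Through P₂: C(15, 8)·C(5, 2) = 64350. Since P₁ is strictly southwest of P₂, a monotone path through both must visit P₁ then P₂; paths through both = C(5, 4)·C(10, 4)·C(5, 2) = 10500. Avoid both = 184756 − 25025 − 64350 + 10500 = 105881.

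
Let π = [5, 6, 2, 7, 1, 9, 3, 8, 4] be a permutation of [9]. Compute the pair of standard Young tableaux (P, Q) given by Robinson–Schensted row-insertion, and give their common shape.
P = [1, 3, 4, 8] / [2, 6, 7] / [5, 9];  Q = [1, 2, 4, 6] / [3, 7, 8] / [5, 9];  common shape = (4, 3, 2)

Row-insert the values π_1, π_2, … into P one at a time, bumping the leftmost entry strictly greater than the inserted value down to the next row. The recording tableau Q records, in position (i, j), the step at which that cell was added to P.
  Insert 5 (step 1): P = [5];  Q = [1]
  Insert 6 (step 2): P = [5, 6];  Q = [1, 2]
  Insert 2 (step 3): P = [2, 6] / [5];  Q = [1, 2] / [3]
  Insert 7 (step 4): P = [2, 6, 7] / [5];  Q = [1, 2, 4] / [3]
  Insert 1 (step 5): P = [1, 6, 7] / [2] / [5];  Q = [1, 2, 4] / [3] / [5]
  Insert 9 (step 6): P = [1, 6, 7, 9] / [2] / [5];  Q = [1, 2, 4, 6] / [3] / [5]
  Insert 3 (step 7): P = [1, 3, 7, 9] / [2, 6] / [5];  Q = [1, 2, 4, 6] / [3, 7] / [5]
  Insert 8 (step 8): P = [1, 3, 7, 8] / [2, 6, 9] / [5];  Q = [1, 2, 4, 6] / [3, 7, 8] / [5]
  Insert 4 (step 9): P = [1, 3, 4, 8] / [2, 6, 7] / [5, 9];  Q = [1, 2, 4, 6] / [3, 7, 8] / [5, 9]
Final shape: (4, 3, 2).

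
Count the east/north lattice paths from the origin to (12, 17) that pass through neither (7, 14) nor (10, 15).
Number of paths = 28562415

Inclusion–exclusion. Total paths: C(29, 12) = 51895935. Through P₁: C(21, 7)·C(8, 5) = 6511680. Through P₂: C(25, 10)·C(4, 2) = 19612560. Since P₁ is strictly southwest of P₂, a monotone path through both must visit P₁ then P₂; paths through both = C(21, 7)·C(4, 3)·C(4, 2) = 2790720. Avoid both = 51895935 − 6511680 − 19612560 + 2790720 = 28562415.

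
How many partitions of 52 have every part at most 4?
p(52, parts ≤ 4) = 1285

Use the recurrence p(n, m) = p(n, m−1) + p(n−m, m): either the largest part is < m (count p(n, m−1)) or the largest part is exactly m (remove one copy of m, count p(n−m, m)). With p(0, ·) = 1 this gives p(52, parts ≤ 4) = 1285. (By conjugating Young diagrams, this also counts partitions of 52 into at most 4 parts.)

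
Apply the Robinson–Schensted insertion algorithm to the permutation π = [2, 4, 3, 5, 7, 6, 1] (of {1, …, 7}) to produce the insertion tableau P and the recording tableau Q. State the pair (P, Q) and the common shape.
P = [1, 3, 5, 6] / [2, 7] / [4];  Q = [1, 2, 4, 5] / [3, 6] / [7];  common shape = (4, 2, 1)

Row-insert the values π_1, π_2, … into P one at a time, bumping the leftmost entry strictly greater than the inserted value down to the next row. The recording tableau Q records, in position (i, j), the step at which that cell was added to P.
  Insert 2 (step 1): P = [2];  Q = [1]
  Insert 4 (step 2): P = [2, 4];  Q = [1, 2]
  Insert 3 (step 3): P = [2, 3] / [4];  Q = [1, 2] / [3]
  Insert 5 (step 4): P = [2, 3, 5] / [4];  Q = [1, 2, 4] / [3]
  Insert 7 (step 5): P = [2, 3, 5, 7] / [4];  Q = [1, 2, 4, 5] / [3]
  Insert 6 (step 6): P = [2, 3, 5, 6] / [4, 7];  Q = [1, 2, 4, 5] / [3, 6]
  Insert 1 (step 7): P = [1, 3, 5, 6] / [2, 7] / [4];  Q = [1, 2, 4, 5] / [3, 6] / [7]
Final shape: (4, 2, 1).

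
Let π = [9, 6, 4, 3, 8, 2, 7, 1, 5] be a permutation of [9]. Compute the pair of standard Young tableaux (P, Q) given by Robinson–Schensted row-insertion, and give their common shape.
P = [1, 5] / [2, 7] / [3, 8] / [4] / [6] / [9];  Q = [1, 5] / [2, 7] / [3, 9] / [4] / [6] / [8];  common shape = (2, 2, 2, 1, 1, 1)

Row-insert the values π_1, π_2, … into P one at a time, bumping the leftmost entry strictly greater than the inserted value down to the next row. The recording tableau Q records, in position (i, j), the step at which that cell was added to P.
  Insert 9 (step 1): P = [9];  Q = [1]
  Insert 6 (step 2): P = [6] / [9];  Q = [1] / [2]
  Insert 4 (step 3): P = [4] / [6] / [9];  Q = [1] / [2] / [3]
  Insert 3 (step 4): P = [3] / [4] / [6] / [9];  Q = [1] / [2] / [3] / [4]
  Insert 8 (step 5): P = [3, 8] / [4] / [6] / [9];  Q = [1, 5] / [2] / [3] / [4]
  Insert 2 (step 6): P = [2, 8] / [3] / [4] / [6] / [9];  Q = [1, 5] / [2] / [3] / [4] / [6]
  Insert 7 (step 7): P = [2, 7] / [3, 8] / [4] / [6] / [9];  Q = [1, 5] / [2, 7] / [3] / [4] / [6]
  Insert 1 (step 8): P = [1, 7] / [2, 8] / [3] / [4] / [6] / [9];  Q = [1, 5] / [2, 7] / [3] / [4] / [6] / [8]
  Insert 5 (step 9): P = [1, 5] / [2, 7] / [3, 8] / [4] / [6] / [9];  Q = [1, 5] / [2, 7] / [3, 9] / [4] / [6] / [8]
Final shape: (2, 2, 2, 1, 1, 1).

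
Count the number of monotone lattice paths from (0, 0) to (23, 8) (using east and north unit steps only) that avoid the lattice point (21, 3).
Number of paths = 7846221

Total paths from (0, 0) to (23, 8): C(31, 23) = 7888725. Paths through (21, 3): (paths (0, 0) → (21, 3)) × (paths (21, 3) → (23, 8)) = C(24, 21) · C(7, 2) = 2024 · 21 = 42504. Avoidance count = 7888725 − 42504 = 7846221.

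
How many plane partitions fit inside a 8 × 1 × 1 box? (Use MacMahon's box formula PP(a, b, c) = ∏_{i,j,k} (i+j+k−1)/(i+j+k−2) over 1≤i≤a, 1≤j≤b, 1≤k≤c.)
PP(8, 1, 1) = 9

Evaluate the triple product over i = 1..8, j = 1..1, k = 1..1. The factors are (2/1) · (3/2) · (4/3) · (5/4) · (6/5) · (7/6) · (8/7) · (9/8). The numerators and denominators telescope so the product is an integer; carrying out the multiplication exactly gives PP(8, 1, 1) = 9.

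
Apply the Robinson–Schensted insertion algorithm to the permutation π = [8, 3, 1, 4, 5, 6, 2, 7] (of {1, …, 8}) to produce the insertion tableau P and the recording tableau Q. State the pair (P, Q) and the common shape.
P = [1, 2, 5, 6, 7] / [3, 4] / [8];  Q = [1, 4, 5, 6, 8] / [2, 7] / [3];  common shape = (5, 2, 1)

Row-insert the values π_1, π_2, … into P one at a time, bumping the leftmost entry strictly greater than the inserted value down to the next row. The recording tableau Q records, in position (i, j), the step at which that cell was added to P.
  Insert 8 (step 1): P = [8];  Q = [1]
  Insert 3 (step 2): P = [3] / [8];  Q = [1] / [2]
  Insert 1 (step 3): P = [1] / [3] / [8];  Q = [1] / [2] / [3]
  Insert 4 (step 4): P = [1, 4] / [3] / [8];  Q = [1, 4] / [2] / [3]
  Insert 5 (step 5): P = [1, 4, 5] / [3] / [8];  Q = [1, 4, 5] / [2] / [3]
  Insert 6 (step 6): P = [1, 4, 5, 6] / [3] / [8];  Q = [1, 4, 5, 6] / [2] / [3]
  Insert 2 (step 7): P = [1, 2, 5, 6] / [3, 4] / [8];  Q = [1, 4, 5, 6] / [2, 7] / [3]
  Insert 7 (step 8): P = [1, 2, 5, 6, 7] / [3, 4] / [8];  Q = [1, 4, 5, 6, 8] / [2, 7] / [3]
Final shape: (5, 2, 1).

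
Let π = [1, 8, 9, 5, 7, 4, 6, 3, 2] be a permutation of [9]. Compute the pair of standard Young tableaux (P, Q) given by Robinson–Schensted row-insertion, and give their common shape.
P = [1, 2, 6] / [3, 7] / [4, 9] / [5] / [8];  Q = [1, 2, 3] / [4, 5] / [6, 7] / [8] / [9];  common shape = (3, 2, 2, 1, 1)

Row-insert the values π_1, π_2, … into P one at a time, bumping the leftmost entry strictly greater than the inserted value down to the next row. The recording tableau Q records, in position (i, j), the step at which that cell was added to P.
  Insert 1 (step 1): P = [1];  Q = [1]
  Insert 8 (step 2): P = [1, 8];  Q = [1, 2]
  Insert 9 (step 3): P = [1, 8, 9];  Q = [1, 2, 3]
  Insert 5 (step 4): P = [1, 5, 9] / [8];  Q = [1, 2, 3] / [4]
  Insert 7 (step 5): P = [1, 5, 7] / [8, 9];  Q = [1, 2, 3] / [4, 5]
  Insert 4 (step 6): P = [1, 4, 7] / [5, 9] / [8];  Q = [1, 2, 3] / [4, 5] / [6]
  Insert 6 (step 7): P = [1, 4, 6] / [5, 7] / [8, 9];  Q = [1, 2, 3] / [4, 5] / [6, 7]
  Insert 3 (step 8): P = [1, 3, 6] / [4, 7] / [5, 9] / [8];  Q = [1, 2, 3] / [4, 5] / [6, 7] / [8]
  Insert 2 (step 9): P = [1, 2, 6] / [3, 7] / [4, 9] / [5] / [8];  Q = [1, 2, 3] / [4, 5] / [6, 7] / [8] / [9]
Final shape: (3, 2, 2, 1, 1).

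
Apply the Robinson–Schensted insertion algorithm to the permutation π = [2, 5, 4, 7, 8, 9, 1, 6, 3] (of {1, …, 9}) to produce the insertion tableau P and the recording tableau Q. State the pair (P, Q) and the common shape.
P = [1, 3, 6, 8, 9] / [2, 4] / [5, 7];  Q = [1, 2, 4, 5, 6] / [3, 8] / [7, 9];  common shape = (5, 2, 2)

Row-insert the values π_1, π_2, … into P one at a time, bumping the leftmost entry strictly greater than the inserted value down to the next row. The recording tableau Q records, in position (i, j), the step at which that cell was added to P.
  Insert 2 (step 1): P = [2];  Q = [1]
  Insert 5 (step 2): P = [2, 5];  Q = [1, 2]
  Insert 4 (step 3): P = [2, 4] / [5];  Q = [1, 2] / [3]
  Insert 7 (step 4): P = [2, 4, 7] / [5];  Q = [1, 2, 4] / [3]
  Insert 8 (step 5): P = [2, 4, 7, 8] / [5];  Q = [1, 2, 4, 5] / [3]
  Insert 9 (step 6): P = [2, 4, 7, 8, 9] / [5];  Q = [1, 2, 4, 5, 6] / [3]
  Insert 1 (step 7): P = [1, 4, 7, 8, 9] / [2] / [5];  Q = [1, 2, 4, 5, 6] / [3] / [7]
  Insert 6 (step 8): P = [1, 4, 6, 8, 9] / [2, 7] / [5];  Q = [1, 2, 4, 5, 6] / [3, 8] / [7]
  Insert 3 (step 9): P = [1, 3, 6, 8, 9] / [2, 4] / [5, 7];  Q = [1, 2, 4, 5, 6] / [3, 8] / [7, 9]
Final shape: (5, 2, 2).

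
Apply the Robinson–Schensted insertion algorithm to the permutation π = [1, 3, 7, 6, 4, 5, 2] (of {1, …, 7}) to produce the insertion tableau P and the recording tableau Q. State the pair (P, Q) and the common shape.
P = [1, 2, 4, 5] / [3] / [6] / [7];  Q = [1, 2, 3, 6] / [4] / [5] / [7];  common shape = (4, 1, 1, 1)

Row-insert the values π_1, π_2, … into P one at a time, bumping the leftmost entry strictly greater than the inserted value down to the next row. The recording tableau Q records, in position (i, j), the step at which that cell was added to P.
  Insert 1 (step 1): P = [1];  Q = [1]
  Insert 3 (step 2): P = [1, 3];  Q = [1, 2]
  Insert 7 (step 3): P = [1, 3, 7];  Q = [1, 2, 3]
  Insert 6 (step 4): P = [1, 3, 6] / [7];  Q = [1, 2, 3] / [4]
  Insert 4 (step 5): P = [1, 3, 4] / [6] / [7];  Q = [1, 2, 3] / [4] / [5]
  Insert 5 (step 6): P = [1, 3, 4, 5] / [6] / [7];  Q = [1, 2, 3, 6] / [4] / [5]
  Insert 2 (step 7): P = [1, 2, 4, 5] / [3] / [6] / [7];  Q = [1, 2, 3, 6] / [4] / [5] / [7]
Final shape: (4, 1, 1, 1).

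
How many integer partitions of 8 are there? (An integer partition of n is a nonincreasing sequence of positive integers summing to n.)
p(8) = 22

List all partitions of 8: 8, 7+1, 6+2, 6+1+1, 5+3, 5+2+1, 5+1+1+1, 4+4, 4+3+1, 4+2+2, 4+2+1+1, 4+1+1+1+1, 3+3+2, 3+3+1+1, 3+2+2+1, 3+2+1+1+1, 3+1+1+1+1+1, 2+2+2+2, 2+2+2+1+1, 2+2+1+1+1+1, 2+1+1+1+1+1+1, 1+1+1+1+1+1+1+1. Counting them gives p(8) = 22.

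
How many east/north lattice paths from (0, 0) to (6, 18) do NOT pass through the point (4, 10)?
Number of paths = 89551

Total paths from (0, 0) to (6, 18): C(24, 6) = 134596. Paths through (4, 10): (paths (0, 0) → (4, 10)) × (paths (4, 10) → (6, 18)) = C(14, 4) · C(10, 2) = 1001 · 45 = 45045. Avoidance count = 134596 − 45045 = 89551.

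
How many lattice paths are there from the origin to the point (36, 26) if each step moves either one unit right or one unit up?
Number of paths = 209769429934732479

A monotone lattice path from (0, 0) to (36, 26) consists of 36 east steps and 26 north steps in some order, so it is determined by which 36 of the 62 steps are east. The count is C(62, 36) = 209769429934732479.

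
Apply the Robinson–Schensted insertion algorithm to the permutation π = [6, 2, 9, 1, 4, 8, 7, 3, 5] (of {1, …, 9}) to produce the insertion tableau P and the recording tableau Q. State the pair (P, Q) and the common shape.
P = [1, 3, 5] / [2, 4, 7] / [6, 8] / [9];  Q = [1, 3, 6] / [2, 5, 9] / [4, 7] / [8];  common shape = (3, 3, 2, 1)

Row-insert the values π_1, π_2, … into P one at a time, bumping the leftmost entry strictly greater than the inserted value down to the next row. The recording tableau Q records, in position (i, j), the step at which that cell was added to P.
  Insert 6 (step 1): P = [6];  Q = [1]
  Insert 2 (step 2): P = [2] / [6];  Q = [1] / [2]
  Insert 9 (step 3): P = [2, 9] / [6];  Q = [1, 3] / [2]
  Insert 1 (step 4): P = [1, 9] / [2] / [6];  Q = [1, 3] / [2] / [4]
  Insert 4 (step 5): P = [1, 4] / [2, 9] / [6];  Q = [1, 3] / [2, 5] / [4]
  Insert 8 (step 6): P = [1, 4, 8] / [2, 9] / [6];  Q = [1, 3, 6] / [2, 5] / [4]
  Insert 7 (step 7): P = [1, 4, 7] / [2, 8] / [6, 9];  Q = [1, 3, 6] / [2, 5] / [4, 7]
  Insert 3 (step 8): P = [1, 3, 7] / [2, 4] / [6, 8] / [9];  Q = [1, 3, 6] / [2, 5] / [4, 7] / [8]
  Insert 5 (step 9): P = [1, 3, 5] / [2, 4, 7] / [6, 8] / [9];  Q = [1, 3, 6] / [2, 5, 9] / [4, 7] / [8]
Final shape: (3, 3, 2, 1).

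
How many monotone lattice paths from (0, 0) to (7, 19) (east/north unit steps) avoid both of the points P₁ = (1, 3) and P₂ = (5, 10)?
Number of paths = 266783

Inclusion–exclusion. Total paths: C(26, 7) = 657800. Through P₁: C(4, 1)·C(22, 6) = 298452. Through P₂: C(15, 5)·C(11, 2) = 165165. Since P₁ is strictly southwest of P₂, a monotone path through both must visit P₁ then P₂; paths through both = C(4, 1)·C(11, 4)·C(11, 2) = 72600. Avoid both = 657800 − 298452 − 165165 + 72600 = 266783.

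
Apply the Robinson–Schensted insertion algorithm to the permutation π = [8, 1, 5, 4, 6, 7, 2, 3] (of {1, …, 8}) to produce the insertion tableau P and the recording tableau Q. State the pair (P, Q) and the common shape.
P = [1, 2, 3, 7] / [4, 6] / [5] / [8];  Q = [1, 3, 5, 6] / [2, 8] / [4] / [7];  common shape = (4, 2, 1, 1)

Row-insert the values π_1, π_2, … into P one at a time, bumping the leftmost entry strictly greater than the inserted value down to the next row. The recording tableau Q records, in position (i, j), the step at which that cell was added to P.
  Insert 8 (step 1): P = [8];  Q = [1]
  Insert 1 (step 2): P = [1] / [8];  Q = [1] / [2]
  Insert 5 (step 3): P = [1, 5] / [8];  Q = [1, 3] / [2]
  Insert 4 (step 4): P = [1, 4] / [5] / [8];  Q = [1, 3] / [2] / [4]
  Insert 6 (step 5): P = [1, 4, 6] / [5] / [8];  Q = [1, 3, 5] / [2] / [4]
  Insert 7 (step 6): P = [1, 4, 6, 7] / [5] / [8];  Q = [1, 3, 5, 6] / [2] / [4]
  Insert 2 (step 7): P = [1, 2, 6, 7] / [4] / [5] / [8];  Q = [1, 3, 5, 6] / [2] / [4] / [7]
  Insert 3 (step 8): P = [1, 2, 3, 7] / [4, 6] / [5] / [8];  Q = [1, 3, 5, 6] / [2, 8] / [4] / [7]
Final shape: (4, 2, 1, 1).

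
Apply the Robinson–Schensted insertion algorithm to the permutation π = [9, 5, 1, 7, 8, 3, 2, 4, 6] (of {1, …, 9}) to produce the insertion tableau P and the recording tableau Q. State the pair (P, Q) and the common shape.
P = [1, 2, 4, 6] / [3, 7, 8] / [5] / [9];  Q = [1, 4, 5, 9] / [2, 6, 8] / [3] / [7];  common shape = (4, 3, 1, 1)

Row-insert the values π_1, π_2, … into P one at a time, bumping the leftmost entry strictly greater than the inserted value down to the next row. The recording tableau Q records, in position (i, j), the step at which that cell was added to P.
  Insert 9 (step 1): P = [9];  Q = [1]
  Insert 5 (step 2): P = [5] / [9];  Q = [1] / [2]
  Insert 1 (step 3): P = [1] / [5] / [9];  Q = [1] / [2] / [3]
  Insert 7 (step 4): P = [1, 7] / [5] / [9];  Q = [1, 4] / [2] / [3]
  Insert 8 (step 5): P = [1, 7, 8] / [5] / [9];  Q = [1, 4, 5] / [2] / [3]
  Insert 3 (step 6): P = [1, 3, 8] / [5, 7] / [9];  Q = [1, 4, 5] / [2, 6] / [3]
  Insert 2 (step 7): P = [1, 2, 8] / [3, 7] / [5] / [9];  Q = [1, 4, 5] / [2, 6] / [3] / [7]
  Insert 4 (step 8): P = [1, 2, 4] / [3, 7, 8] / [5] / [9];  Q = [1, 4, 5] / [2, 6, 8] / [3] / [7]
  Insert 6 (step 9): P = [1, 2, 4, 6] / [3, 7, 8] / [5] / [9];  Q = [1, 4, 5, 9] / [2, 6, 8] / [3] / [7]
Final shape: (4, 3, 1, 1).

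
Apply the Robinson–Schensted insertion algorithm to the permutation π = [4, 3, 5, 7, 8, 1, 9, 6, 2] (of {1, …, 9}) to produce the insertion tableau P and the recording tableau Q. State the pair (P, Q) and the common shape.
P = [1, 2, 6, 8, 9] / [3, 5] / [4, 7];  Q = [1, 3, 4, 5, 7] / [2, 8] / [6, 9];  common shape = (5, 2, 2)

Row-insert the values π_1, π_2, … into P one at a time, bumping the leftmost entry strictly greater than the inserted value down to the next row. The recording tableau Q records, in position (i, j), the step at which that cell was added to P.
  Insert 4 (step 1): P = [4];  Q = [1]
  Insert 3 (step 2): P = [3] / [4];  Q = [1] / [2]
  Insert 5 (step 3): P = [3, 5] / [4];  Q = [1, 3] / [2]
  Insert 7 (step 4): P = [3, 5, 7] / [4];  Q = [1, 3, 4] / [2]
  Insert 8 (step 5): P = [3, 5, 7, 8] / [4];  Q = [1, 3, 4, 5] / [2]
  Insert 1 (step 6): P = [1, 5, 7, 8] / [3] / [4];  Q = [1, 3, 4, 5] / [2] / [6]
  Insert 9 (step 7): P = [1, 5, 7, 8, 9] / [3] / [4];  Q = [1, 3, 4, 5, 7] / [2] / [6]
  Insert 6 (step 8): P = [1, 5, 6, 8, 9] / [3, 7] / [4];  Q = [1, 3, 4, 5, 7] / [2, 8] / [6]
  Insert 2 (step 9): P = [1, 2, 6, 8, 9] / [3, 5] / [4, 7];  Q = [1, 3, 4, 5, 7] / [2, 8] / [6, 9]
Final shape: (5, 2, 2).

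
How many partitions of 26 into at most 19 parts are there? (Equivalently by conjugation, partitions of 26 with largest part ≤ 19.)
p(26, parts ≤ 19) = 2406

Use the recurrence p(n, m) = p(n, m−1) + p(n−m, m): either the largest part is < m (count p(n, m−1)) or the largest part is exactly m (remove one copy of m, count p(n−m, m)). With p(0, ·) = 1 this gives p(26, parts ≤ 19) = 2406. (By conjugating Young diagrams, this also counts partitions of 26 into at most 19 parts.)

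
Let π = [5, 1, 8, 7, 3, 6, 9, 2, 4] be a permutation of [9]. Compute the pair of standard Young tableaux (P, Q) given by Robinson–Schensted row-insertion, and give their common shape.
P = [1, 2, 4, 9] / [3, 6] / [5, 7] / [8];  Q = [1, 3, 6, 7] / [2, 4] / [5, 9] / [8];  common shape = (4, 2, 2, 1)

Row-insert the values π_1, π_2, … into P one at a time, bumping the leftmost entry strictly greater than the inserted value down to the next row. The recording tableau Q records, in position (i, j), the step at which that cell was added to P.
  Insert 5 (step 1): P = [5];  Q = [1]
  Insert 1 (step 2): P = [1] / [5];  Q = [1] / [2]
  Insert 8 (step 3): P = [1, 8] / [5];  Q = [1, 3] / [2]
  Insert 7 (step 4): P = [1, 7] / [5, 8];  Q = [1, 3] / [2, 4]
  Insert 3 (step 5): P = [1, 3] / [5, 7] / [8];  Q = [1, 3] / [2, 4] / [5]
  Insert 6 (step 6): P = [1, 3, 6] / [5, 7] / [8];  Q = [1, 3, 6] / [2, 4] / [5]
  Insert 9 (step 7): P = [1, 3, 6, 9] / [5, 7] / [8];  Q = [1, 3, 6, 7] / [2, 4] / [5]
  Insert 2 (step 8): P = [1, 2, 6, 9] / [3, 7] / [5] / [8];  Q = [1, 3, 6, 7] / [2, 4] / [5] / [8]
  Insert 4 (step 9): P = [1, 2, 4, 9] / [3, 6] / [5, 7] / [8];  Q = [1, 3, 6, 7] / [2, 4] / [5, 9] / [8]
Final shape: (4, 2, 2, 1).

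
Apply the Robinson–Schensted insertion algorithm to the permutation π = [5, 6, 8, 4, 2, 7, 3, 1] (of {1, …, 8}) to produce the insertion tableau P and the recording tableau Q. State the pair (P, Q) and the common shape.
P = [1, 3, 7] / [2, 6] / [4, 8] / [5];  Q = [1, 2, 3] / [4, 6] / [5, 7] / [8];  common shape = (3, 2, 2, 1)

Row-insert the values π_1, π_2, … into P one at a time, bumping the leftmost entry strictly greater than the inserted value down to the next row. The recording tableau Q records, in position (i, j), the step at which that cell was added to P.
  Insert 5 (step 1): P = [5];  Q = [1]
  Insert 6 (step 2): P = [5, 6];  Q = [1, 2]
  Insert 8 (step 3): P = [5, 6, 8];  Q = [1, 2, 3]
  Insert 4 (step 4): P = [4, 6, 8] / [5];  Q = [1, 2, 3] / [4]
  Insert 2 (step 5): P = [2, 6, 8] / [4] / [5];  Q = [1, 2, 3] / [4] / [5]
  Insert 7 (step 6): P = [2, 6, 7] / [4, 8] / [5];  Q = [1, 2, 3] / [4, 6] / [5]
  Insert 3 (step 7): P = [2, 3, 7] / [4, 6] / [5, 8];  Q = [1, 2, 3] / [4, 6] / [5, 7]
  Insert 1 (step 8): P = [1, 3, 7] / [2, 6] / [4, 8] / [5];  Q = [1, 2, 3] / [4, 6] / [5, 7] / [8]
Final shape: (3, 2, 2, 1).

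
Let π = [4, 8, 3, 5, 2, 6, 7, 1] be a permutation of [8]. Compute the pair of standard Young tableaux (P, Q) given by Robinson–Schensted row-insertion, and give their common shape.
P = [1, 5, 6, 7] / [2, 8] / [3] / [4];  Q = [1, 2, 6, 7] / [3, 4] / [5] / [8];  common shape = (4, 2, 1, 1)

Row-insert the values π_1, π_2, … into P one at a time, bumping the leftmost entry strictly greater than the inserted value down to the next row. The recording tableau Q records, in position (i, j), the step at which that cell was added to P.
  Insert 4 (step 1): P = [4];  Q = [1]
  Insert 8 (step 2): P = [4, 8];  Q = [1, 2]
  Insert 3 (step 3): P = [3, 8] / [4];  Q = [1, 2] / [3]
  Insert 5 (step 4): P = [3, 5] / [4, 8];  Q = [1, 2] / [3, 4]
  Insert 2 (step 5): P = [2, 5] / [3, 8] / [4];  Q = [1, 2] / [3, 4] / [5]
  Insert 6 (step 6): P = [2, 5, 6] / [3, 8] / [4];  Q = [1, 2, 6] / [3, 4] / [5]
  Insert 7 (step 7): P = [2, 5, 6, 7] / [3, 8] / [4];  Q = [1, 2, 6, 7] / [3, 4] / [5]
  Insert 1 (step 8): P = [1, 5, 6, 7] / [2, 8] / [3] / [4];  Q = [1, 2, 6, 7] / [3, 4] / [5] / [8]
Final shape: (4, 2, 1, 1).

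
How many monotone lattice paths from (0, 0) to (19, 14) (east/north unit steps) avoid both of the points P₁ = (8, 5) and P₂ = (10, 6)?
Number of paths = 501831110

Inclusion–exclusion. Total paths: C(33, 19) = 818809200. Through P₁: C(13, 8)·C(20, 11) = 216164520. Through P₂: C(16, 10)·C(17, 9) = 194674480. Since P₁ is strictly southwest of P₂, a monotone path through both must visit P₁ then P₂; paths through both = C(13, 8)·C(3, 2)·C(17, 9) = 93860910. Avoid both = 818809200 − 216164520 − 194674480 + 93860910 = 501831110.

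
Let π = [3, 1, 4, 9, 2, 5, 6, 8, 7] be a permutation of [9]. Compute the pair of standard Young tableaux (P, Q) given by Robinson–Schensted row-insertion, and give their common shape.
P = [1, 2, 5, 6, 7] / [3, 4, 8] / [9];  Q = [1, 3, 4, 7, 8] / [2, 5, 6] / [9];  common shape = (5, 3, 1)

Row-insert the values π_1, π_2, … into P one at a time, bumping the leftmost entry strictly greater than the inserted value down to the next row. The recording tableau Q records, in position (i, j), the step at which that cell was added to P.
  Insert 3 (step 1): P = [3];  Q = [1]
  Insert 1 (step 2): P = [1] / [3];  Q = [1] / [2]
  Insert 4 (step 3): P = [1, 4] / [3];  Q = [1, 3] / [2]
  Insert 9 (step 4): P = [1, 4, 9] / [3];  Q = [1, 3, 4] / [2]
  Insert 2 (step 5): P = [1, 2, 9] / [3, 4];  Q = [1, 3, 4] / [2, 5]
  Insert 5 (step 6): P = [1, 2, 5] / [3, 4, 9];  Q = [1, 3, 4] / [2, 5, 6]
  Insert 6 (step 7): P = [1, 2, 5, 6] / [3, 4, 9];  Q = [1, 3, 4, 7] / [2, 5, 6]
  Insert 8 (step 8): P = [1, 2, 5, 6, 8] / [3, 4, 9];  Q = [1, 3, 4, 7, 8] / [2, 5, 6]
  Insert 7 (step 9): P = [1, 2, 5, 6, 7] / [3, 4, 8] / [9];  Q = [1, 3, 4, 7, 8] / [2, 5, 6] / [9]
Final shape: (5, 3, 1).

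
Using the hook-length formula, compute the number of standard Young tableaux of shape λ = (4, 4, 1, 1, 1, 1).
# SYT of shape (4, 4, 1, 1, 1, 1) = 1925

Hook-length formula: f^λ = n! / Π hook(c), product over all cells c of the Young diagram. For λ = (4, 4, 1, 1, 1, 1), n = 12 boxes. Hook lengths by row (left-to-right, top-to-bottom): [9, 4, 3, 2]; [8, 3, 2, 1]; [4]; [3]; [2]; [1]. Product of hooks = 248832. So f^λ = 12! / 248832 = 479001600 / 248832 = 1925.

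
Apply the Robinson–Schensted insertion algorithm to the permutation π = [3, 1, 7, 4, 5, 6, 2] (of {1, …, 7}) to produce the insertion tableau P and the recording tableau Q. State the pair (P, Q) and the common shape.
P = [1, 2, 5, 6] / [3, 4] / [7];  Q = [1, 3, 5, 6] / [2, 4] / [7];  common shape = (4, 2, 1)

Row-insert the values π_1, π_2, … into P one at a time, bumping the leftmost entry strictly greater than the inserted value down to the next row. The recording tableau Q records, in position (i, j), the step at which that cell was added to P.
  Insert 3 (step 1): P = [3];  Q = [1]
  Insert 1 (step 2): P = [1] / [3];  Q = [1] / [2]
  Insert 7 (step 3): P = [1, 7] / [3];  Q = [1, 3] / [2]
  Insert 4 (step 4): P = [1, 4] / [3, 7];  Q = [1, 3] / [2, 4]
  Insert 5 (step 5): P = [1, 4, 5] / [3, 7];  Q = [1, 3, 5] / [2, 4]
  Insert 6 (step 6): P = [1, 4, 5, 6] / [3, 7];  Q = [1, 3, 5, 6] / [2, 4]
  Insert 2 (step 7): P = [1, 2, 5, 6] / [3, 4] / [7];  Q = [1, 3, 5, 6] / [2, 4] / [7]
Final shape: (4, 2, 1).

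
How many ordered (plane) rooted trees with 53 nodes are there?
C_52 = 29869166945772625950142417512

These ordered rooted trees are counted by the Catalan number C_n = (1/(n + 1)) · C(2n, n). For n = 52: C_52 = (1/53) · C(104, 52) = 1583065848125949175357548128136/53 = 29869166945772625950142417512.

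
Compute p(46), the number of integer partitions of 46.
p(46) = 105558

Compute p(n) via the recurrence p(n, m) = p(n, m−1) + p(n−m, m), where p(n, m) counts partitions of n with all parts ≤ m and p(n) = p(n, n). The base cases are p(0, m) = 1 and p(n, 0) = 0 for n > 0. Filling the table yields p(46) = 105558. (Euler's pentagonal recurrence is an alternative.)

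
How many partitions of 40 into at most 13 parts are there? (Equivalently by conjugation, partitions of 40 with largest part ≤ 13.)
p(40, parts ≤ 13) = 25971

Use the recurrence p(n, m) = p(n, m−1) + p(n−m, m): either the largest part is < m (count p(n, m−1)) or the largest part is exactly m (remove one copy of m, count p(n−m, m)). With p(0, ·) = 1 this gives p(40, parts ≤ 13) = 25971. (By conjugating Young diagrams, this also counts partitions of 40 into at most 13 parts.)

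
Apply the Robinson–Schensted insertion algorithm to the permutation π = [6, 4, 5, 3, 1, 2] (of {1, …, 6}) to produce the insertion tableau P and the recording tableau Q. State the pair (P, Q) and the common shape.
P = [1, 2] / [3, 5] / [4] / [6];  Q = [1, 3] / [2, 6] / [4] / [5];  common shape = (2, 2, 1, 1)

Row-insert the values π_1, π_2, … into P one at a time, bumping the leftmost entry strictly greater than the inserted value down to the next row. The recording tableau Q records, in position (i, j), the step at which that cell was added to P.
  Insert 6 (step 1): P = [6];  Q = [1]
  Insert 4 (step 2): P = [4] / [6];  Q = [1] / [2]
  Insert 5 (step 3): P = [4, 5] / [6];  Q = [1, 3] / [2]
  Insert 3 (step 4): P = [3, 5] / [4] / [6];  Q = [1, 3] / [2] / [4]
  Insert 1 (step 5): P = [1, 5] / [3] / [4] / [6];  Q = [1, 3] / [2] / [4] / [5]
  Insert 2 (step 6): P = [1, 2] / [3, 5] / [4] / [6];  Q = [1, 3] / [2, 6] / [4] / [5]
Final shape: (2, 2, 1, 1).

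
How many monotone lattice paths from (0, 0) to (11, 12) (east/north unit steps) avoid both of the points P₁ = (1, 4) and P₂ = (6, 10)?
Number of paths = 1013630

Inclusion–exclusion. Total paths: C(23, 11) = 1352078. Through P₁: C(5, 1)·C(18, 10) = 218790. Through P₂: C(16, 6)·C(7, 5) = 168168. Since P₁ is strictly southwest of P₂, a monotone path through both must visit P₁ then P₂; paths through both = C(5, 1)·C(11, 5)·C(7, 5) = 48510. Avoid both = 1352078 − 218790 − 168168 + 48510 = 1013630.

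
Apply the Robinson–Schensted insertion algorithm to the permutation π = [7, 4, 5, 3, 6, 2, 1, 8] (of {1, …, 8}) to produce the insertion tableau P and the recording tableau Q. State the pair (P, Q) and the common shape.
P = [1, 5, 6, 8] / [2] / [3] / [4] / [7];  Q = [1, 3, 5, 8] / [2] / [4] / [6] / [7];  common shape = (4, 1, 1, 1, 1)

Row-insert the values π_1, π_2, … into P one at a time, bumping the leftmost entry strictly greater than the inserted value down to the next row. The recording tableau Q records, in position (i, j), the step at which that cell was added to P.
  Insert 7 (step 1): P = [7];  Q = [1]
  Insert 4 (step 2): P = [4] / [7];  Q = [1] / [2]
  Insert 5 (step 3): P = [4, 5] / [7];  Q = [1, 3] / [2]
  Insert 3 (step 4): P = [3, 5] / [4] / [7];  Q = [1, 3] / [2] / [4]
  Insert 6 (step 5): P = [3, 5, 6] / [4] / [7];  Q = [1, 3, 5] / [2] / [4]
  Insert 2 (step 6): P = [2, 5, 6] / [3] / [4] / [7];  Q = [1, 3, 5] / [2] / [4] / [6]
  Insert 1 (step 7): P = [1, 5, 6] / [2] / [3] / [4] / [7];  Q = [1, 3, 5] / [2] / [4] / [6] / [7]
  Insert 8 (step 8): P = [1, 5, 6, 8] / [2] / [3] / [4] / [7];  Q = [1, 3, 5, 8] / [2] / [4] / [6] / [7]
Final shape: (4, 1, 1, 1, 1).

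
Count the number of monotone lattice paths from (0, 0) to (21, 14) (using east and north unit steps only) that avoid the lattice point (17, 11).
Number of paths = 1568363100

Total paths from (0, 0) to (21, 14): C(35, 21) = 2319959400. Paths through (17, 11): (paths (0, 0) → (17, 11)) × (paths (17, 11) → (21, 14)) = C(28, 17) · C(7, 4) = 21474180 · 35 = 751596300. Avoidance count = 2319959400 − 751596300 = 1568363100.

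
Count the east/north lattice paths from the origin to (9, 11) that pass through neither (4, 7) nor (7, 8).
Number of paths = 75230

Inclusion–exclusion. Total paths: C(20, 9) = 167960. Through P₁: C(11, 4)·C(9, 5) = 41580. Through P₂: C(15, 7)·C(5, 2) = 64350. Since P₁ is strictly southwest of P₂, a monotone path through both must visit P₁ then P₂; paths through both = C(11, 4)·C(4, 3)·C(5, 2) = 13200. Avoid both = 167960 − 41580 − 64350 + 13200 = 75230.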